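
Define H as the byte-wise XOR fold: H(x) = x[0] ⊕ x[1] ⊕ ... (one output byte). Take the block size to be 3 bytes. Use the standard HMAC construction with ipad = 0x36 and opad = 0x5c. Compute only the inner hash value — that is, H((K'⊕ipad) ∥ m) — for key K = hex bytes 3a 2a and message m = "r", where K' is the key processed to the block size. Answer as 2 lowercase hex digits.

Key hex bytes 3a 2a is 2 bytes ≤ B = 3; zero-pad to 3 bytes: K' = 3a 2a 00.
K' ⊕ ipad = 0c 1c 36.
Inner input = 0c 1c 36 ∥ 72.
Inner hash: XOR 0c⊕1c⊕36⊕72 = 54.

54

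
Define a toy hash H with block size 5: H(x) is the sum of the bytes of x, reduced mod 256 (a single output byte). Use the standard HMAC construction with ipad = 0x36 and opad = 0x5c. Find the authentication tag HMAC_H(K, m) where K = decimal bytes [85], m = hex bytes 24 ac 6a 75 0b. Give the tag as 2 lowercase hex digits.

Key decimal bytes [85] = 55 is 1 byte ≤ B = 5; zero-pad to 5 bytes: K' = 55 00 00 00 00.
K' ⊕ ipad = 63 36 36 36 36.  K' ⊕ opad = 09 5c 5c 5c 5c.
Inner input = (K'⊕ipad) ∥ m = 63 36 36 36 36 ∥ 24 ac 6a 75 0b.
Inner hash: sum = 99+54+54+54+54+36+172+106+117+11 = 757; mod 256 = 245 → f5.
Outer input = (K'⊕opad) ∥ inner = 09 5c 5c 5c 5c ∥ f5.
Outer hash (tag): sum = 9+92+92+92+92+245 = 622; mod 256 = 110 → 6e.

6e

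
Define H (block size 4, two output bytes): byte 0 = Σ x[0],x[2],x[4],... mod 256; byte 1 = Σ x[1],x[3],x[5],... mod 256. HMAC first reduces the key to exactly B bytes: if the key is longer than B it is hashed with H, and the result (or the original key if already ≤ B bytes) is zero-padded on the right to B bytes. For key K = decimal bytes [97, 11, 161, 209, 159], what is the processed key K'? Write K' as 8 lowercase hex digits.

|K| = 5 > B = 4, so first hash the key.
H(K): even-index sum = 417 mod 256 = 161; odd-index sum = 220 mod 256 = 220 → a1 dc.
Zero-pad H(K) = a1 dc to 4 bytes: K' = a1 dc 00 00.

a1dc0000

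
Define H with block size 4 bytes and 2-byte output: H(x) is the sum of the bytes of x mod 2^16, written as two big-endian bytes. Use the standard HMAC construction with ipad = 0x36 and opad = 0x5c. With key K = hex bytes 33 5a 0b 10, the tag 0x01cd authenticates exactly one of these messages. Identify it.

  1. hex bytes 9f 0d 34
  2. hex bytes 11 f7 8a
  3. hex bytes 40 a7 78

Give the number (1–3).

Key hex bytes 33 5a 0b 10 is exactly B = 4 bytes: K' = 33 5a 0b 10.
K' ⊕ ipad = 05 6c 3d 26; K' ⊕ opad = 6f 06 57 4c.
m1: inner = H(05 6c 3d 26 9f 0d 34) = 01 b4; tag = H(6f 06 57 4c 01 b4) = 01cd ← matches
m2: inner = H(05 6c 3d 26 11 f7 8a) = 02 66; tag = H(6f 06 57 4c 02 66) = 0180
m3: inner = H(05 6c 3d 26 40 a7 78) = 02 33; tag = H(6f 06 57 4c 02 33) = 014d

1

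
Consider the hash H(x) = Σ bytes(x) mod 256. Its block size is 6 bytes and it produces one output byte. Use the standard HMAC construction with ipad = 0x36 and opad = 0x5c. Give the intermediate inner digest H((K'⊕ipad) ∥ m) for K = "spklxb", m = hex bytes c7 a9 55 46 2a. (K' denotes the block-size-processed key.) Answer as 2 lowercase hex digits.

19

Key "spklxb" = 73 70 6b 6c 78 62 is exactly B = 6 bytes: K' = 73 70 6b 6c 78 62.
K' ⊕ ipad = 45 46 5d 5a 4e 54.
Inner input = 45 46 5d 5a 4e 54 ∥ c7 a9 55 46 2a.
Inner hash: sum = 69+70+93+90+78+84+199+169+85+70+42 = 1049; mod 256 = 25 → 19.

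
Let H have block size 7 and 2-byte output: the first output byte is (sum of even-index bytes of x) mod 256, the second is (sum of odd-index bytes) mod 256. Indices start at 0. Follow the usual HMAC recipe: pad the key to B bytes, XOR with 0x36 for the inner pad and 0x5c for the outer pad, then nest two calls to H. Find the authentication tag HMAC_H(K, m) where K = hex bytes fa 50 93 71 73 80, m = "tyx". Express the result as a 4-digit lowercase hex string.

Key hex bytes fa 50 93 71 73 80 is 6 bytes ≤ B = 7; zero-pad to 7 bytes: K' = fa 50 93 71 73 80 00.
K' ⊕ ipad = cc 66 a5 47 45 b6 36.  K' ⊕ opad = a6 0c cf 2d 2f dc 5c.
Inner input = (K'⊕ipad) ∥ m = cc 66 a5 47 45 b6 36 ∥ 74 79 78.
Inner hash: even-index sum = 613 mod 256 = 101; odd-index sum = 591 mod 256 = 79 → 65 4f.
Outer input = (K'⊕opad) ∥ inner = a6 0c cf 2d 2f dc 5c ∥ 65 4f.
Outer hash (tag): even-index sum = 591 mod 256 = 79; odd-index sum = 378 mod 256 = 122 → 4f 7a.

4f7a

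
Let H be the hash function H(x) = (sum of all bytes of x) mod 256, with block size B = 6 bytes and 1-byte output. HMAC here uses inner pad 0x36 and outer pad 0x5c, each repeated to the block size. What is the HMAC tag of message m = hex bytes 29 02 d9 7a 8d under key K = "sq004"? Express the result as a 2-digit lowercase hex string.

Key "sq004" = 73 71 30 30 34 is 5 bytes ≤ B = 6; zero-pad to 6 bytes: K' = 73 71 30 30 34 00.
K' ⊕ ipad = 45 47 06 06 02 36.  K' ⊕ opad = 2f 2d 6c 6c 68 5c.
Inner input = (K'⊕ipad) ∥ m = 45 47 06 06 02 36 ∥ 29 02 d9 7a 8d.
Inner hash: sum = 69+71+6+6+2+54+41+2+217+122+141 = 731; mod 256 = 219 → db.
Outer input = (K'⊕opad) ∥ inner = 2f 2d 6c 6c 68 5c ∥ db.
Outer hash (tag): sum = 47+45+108+108+104+92+219 = 723; mod 256 = 211 → d3.

d3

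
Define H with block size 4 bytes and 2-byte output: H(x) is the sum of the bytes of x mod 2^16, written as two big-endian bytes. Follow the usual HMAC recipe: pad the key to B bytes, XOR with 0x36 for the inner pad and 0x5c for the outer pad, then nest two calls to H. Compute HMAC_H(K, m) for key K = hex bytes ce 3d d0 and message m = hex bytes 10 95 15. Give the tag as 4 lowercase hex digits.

02b6

Key hex bytes ce 3d d0 is 3 bytes ≤ B = 4; zero-pad to 4 bytes: K' = ce 3d d0 00.
K' ⊕ ipad = f8 0b e6 36.  K' ⊕ opad = 92 61 8c 5c.
Inner input = (K'⊕ipad) ∥ m = f8 0b e6 36 ∥ 10 95 15.
Inner hash: sum = 248+11+230+54+16+149+21 = 729 → 02 d9.
Outer input = (K'⊕opad) ∥ inner = 92 61 8c 5c ∥ 02 d9.
Outer hash (tag): sum = 146+97+140+92+2+217 = 694 → 02 b6.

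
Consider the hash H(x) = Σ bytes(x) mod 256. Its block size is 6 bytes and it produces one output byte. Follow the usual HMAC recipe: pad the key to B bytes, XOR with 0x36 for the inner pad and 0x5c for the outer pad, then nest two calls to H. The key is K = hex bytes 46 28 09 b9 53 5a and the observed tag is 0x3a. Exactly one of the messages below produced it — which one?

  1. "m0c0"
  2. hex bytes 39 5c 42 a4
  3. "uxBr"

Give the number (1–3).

Key hex bytes 46 28 09 b9 53 5a is exactly B = 6 bytes: K' = 46 28 09 b9 53 5a.
K' ⊕ ipad = 70 1e 3f 8f 65 6c; K' ⊕ opad = 1a 74 55 e5 0f 06.
m1: inner = H(70 1e 3f 8f 65 6c 6d 30 63 30) = 5d; tag = H(1a 74 55 e5 0f 06 5d) = 3a ← matches
m2: inner = H(70 1e 3f 8f 65 6c 39 5c 42 a4) = a8; tag = H(1a 74 55 e5 0f 06 a8) = 85
m3: inner = H(70 1e 3f 8f 65 6c 75 78 42 72) = ce; tag = H(1a 74 55 e5 0f 06 ce) = ab

1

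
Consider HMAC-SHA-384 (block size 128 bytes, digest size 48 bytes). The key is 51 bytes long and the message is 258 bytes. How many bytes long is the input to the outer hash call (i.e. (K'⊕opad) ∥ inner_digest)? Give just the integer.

Key is 51 ≤ 128 bytes, zero-padded: |K'| = 128.
Outer input = (K'⊕opad) ∥ H(inner) → 128 + 48 = 176 bytes.

176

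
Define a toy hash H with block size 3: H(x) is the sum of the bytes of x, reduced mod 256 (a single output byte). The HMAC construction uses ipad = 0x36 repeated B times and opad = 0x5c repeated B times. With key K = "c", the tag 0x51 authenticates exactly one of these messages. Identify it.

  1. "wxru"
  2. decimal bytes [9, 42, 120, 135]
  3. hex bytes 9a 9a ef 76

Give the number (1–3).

3

Key "c" = 63 is 1 byte ≤ B = 3; zero-pad to 3 bytes: K' = 63 00 00.
K' ⊕ ipad = 55 36 36; K' ⊕ opad = 3f 5c 5c.
m1: inner = H(55 36 36 77 78 72 75) = 97; tag = H(3f 5c 5c 97) = 8e
m2: inner = H(55 36 36 09 2a 78 87) = f3; tag = H(3f 5c 5c f3) = ea
m3: inner = H(55 36 36 9a 9a ef 76) = 5a; tag = H(3f 5c 5c 5a) = 51 ← matches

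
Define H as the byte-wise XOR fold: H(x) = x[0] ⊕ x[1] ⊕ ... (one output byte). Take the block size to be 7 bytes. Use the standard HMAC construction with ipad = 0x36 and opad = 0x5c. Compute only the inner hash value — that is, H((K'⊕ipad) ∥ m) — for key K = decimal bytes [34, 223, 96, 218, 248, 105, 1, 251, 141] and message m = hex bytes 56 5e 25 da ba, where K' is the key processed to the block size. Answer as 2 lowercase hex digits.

Key decimal bytes [34, 223, 96, 218, 248, 105, 1, 251, 141] = 22 df 60 da f8 69 01 fb 8d is 9 bytes > B = 7, so hash it first: H(key) = a1, then zero-pad to 7 bytes: K' = a1 00 00 00 00 00 00.
K' ⊕ ipad = 97 36 36 36 36 36 36.
Inner input = 97 36 36 36 36 36 36 ∥ 56 5e 25 da ba.
Inner hash: XOR 97⊕36⊕36⊕36⊕36⊕36⊕36⊕56⊕5e⊕25⊕da⊕ba = da.

da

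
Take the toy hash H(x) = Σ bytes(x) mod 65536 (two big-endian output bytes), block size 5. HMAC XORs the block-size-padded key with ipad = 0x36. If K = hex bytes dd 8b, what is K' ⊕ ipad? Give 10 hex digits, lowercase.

ebbd363636

Key hex bytes dd 8b is 2 bytes ≤ B = 5; zero-pad to 5 bytes: K' = dd 8b 00 00 00.
XOR each byte with 0x36: dd⊕36=eb, 8b⊕36=bd, 00⊕36=36, 00⊕36=36, 00⊕36=36.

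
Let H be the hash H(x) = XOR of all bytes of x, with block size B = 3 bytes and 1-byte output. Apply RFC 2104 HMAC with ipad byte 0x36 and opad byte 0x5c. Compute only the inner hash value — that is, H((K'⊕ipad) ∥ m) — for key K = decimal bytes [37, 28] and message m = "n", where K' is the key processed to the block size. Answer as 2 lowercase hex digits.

61

Key decimal bytes [37, 28] = 25 1c is 2 bytes ≤ B = 3; zero-pad to 3 bytes: K' = 25 1c 00.
K' ⊕ ipad = 13 2a 36.
Inner input = 13 2a 36 ∥ 6e.
Inner hash: XOR 13⊕2a⊕36⊕6e = 61.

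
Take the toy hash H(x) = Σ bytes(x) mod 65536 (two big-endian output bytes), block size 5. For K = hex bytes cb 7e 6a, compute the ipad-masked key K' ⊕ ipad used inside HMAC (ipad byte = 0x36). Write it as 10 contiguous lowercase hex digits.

Key hex bytes cb 7e 6a is 3 bytes ≤ B = 5; zero-pad to 5 bytes: K' = cb 7e 6a 00 00.
XOR each byte with 0x36: cb⊕36=fd, 7e⊕36=48, 6a⊕36=5c, 00⊕36=36, 00⊕36=36.

fd485c3636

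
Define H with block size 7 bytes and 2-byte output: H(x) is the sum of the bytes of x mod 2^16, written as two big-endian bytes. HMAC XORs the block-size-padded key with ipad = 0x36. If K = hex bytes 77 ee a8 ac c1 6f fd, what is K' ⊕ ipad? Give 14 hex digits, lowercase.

41d89e9af759cb

Key hex bytes 77 ee a8 ac c1 6f fd is exactly B = 7 bytes: K' = 77 ee a8 ac c1 6f fd.
XOR each byte with 0x36: 77⊕36=41, ee⊕36=d8, a8⊕36=9e, ac⊕36=9a, c1⊕36=f7, 6f⊕36=59, fd⊕36=cb.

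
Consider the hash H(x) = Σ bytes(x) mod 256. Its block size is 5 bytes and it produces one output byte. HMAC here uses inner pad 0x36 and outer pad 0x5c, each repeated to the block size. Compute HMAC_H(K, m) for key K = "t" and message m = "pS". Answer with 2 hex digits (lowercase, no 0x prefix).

Key "t" = 74 is 1 byte ≤ B = 5; zero-pad to 5 bytes: K' = 74 00 00 00 00.
K' ⊕ ipad = 42 36 36 36 36.  K' ⊕ opad = 28 5c 5c 5c 5c.
Inner input = (K'⊕ipad) ∥ m = 42 36 36 36 36 ∥ 70 53.
Inner hash: sum = 66+54+54+54+54+112+83 = 477; mod 256 = 221 → dd.
Outer input = (K'⊕opad) ∥ inner = 28 5c 5c 5c 5c ∥ dd.
Outer hash (tag): sum = 40+92+92+92+92+221 = 629; mod 256 = 117 → 75.

75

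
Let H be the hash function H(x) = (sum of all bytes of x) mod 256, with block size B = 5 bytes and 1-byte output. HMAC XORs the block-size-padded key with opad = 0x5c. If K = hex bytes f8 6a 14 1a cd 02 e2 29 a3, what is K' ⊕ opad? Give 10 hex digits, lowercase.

515c5c5c5c

Key hex bytes f8 6a 14 1a cd 02 e2 29 a3 is 9 bytes > B = 5, so hash it first: H(key) = 0d, then zero-pad to 5 bytes: K' = 0d 00 00 00 00.
XOR each byte with 0x5c: 0d⊕5c=51, 00⊕5c=5c, 00⊕5c=5c, 00⊕5c=5c, 00⊕5c=5c.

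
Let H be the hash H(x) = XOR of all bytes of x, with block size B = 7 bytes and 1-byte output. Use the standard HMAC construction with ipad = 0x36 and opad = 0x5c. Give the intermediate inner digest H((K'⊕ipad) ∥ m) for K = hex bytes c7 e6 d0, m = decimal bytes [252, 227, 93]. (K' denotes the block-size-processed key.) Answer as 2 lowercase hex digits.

Key hex bytes c7 e6 d0 is 3 bytes ≤ B = 7; zero-pad to 7 bytes: K' = c7 e6 d0 00 00 00 00.
K' ⊕ ipad = f1 d0 e6 36 36 36 36.
Inner input = f1 d0 e6 36 36 36 36 ∥ fc e3 5d.
Inner hash: XOR f1⊕d0⊕e6⊕36⊕36⊕36⊕36⊕fc⊕e3⊕5d = 85.

85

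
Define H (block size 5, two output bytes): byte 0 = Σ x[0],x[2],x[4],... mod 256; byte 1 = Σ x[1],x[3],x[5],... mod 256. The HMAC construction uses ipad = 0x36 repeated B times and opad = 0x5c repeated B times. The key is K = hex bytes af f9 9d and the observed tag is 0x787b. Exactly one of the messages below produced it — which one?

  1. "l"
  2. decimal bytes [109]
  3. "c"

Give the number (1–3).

3

Key hex bytes af f9 9d is 3 bytes ≤ B = 5; zero-pad to 5 bytes: K' = af f9 9d 00 00.
K' ⊕ ipad = 99 cf ab 36 36; K' ⊕ opad = f3 a5 c1 5c 5c.
m1: inner = H(99 cf ab 36 36 6c) = 7a 71; tag = H(f3 a5 c1 5c 5c 7a 71) = 817b
m2: inner = H(99 cf ab 36 36 6d) = 7a 72; tag = H(f3 a5 c1 5c 5c 7a 72) = 827b
m3: inner = H(99 cf ab 36 36 63) = 7a 68; tag = H(f3 a5 c1 5c 5c 7a 68) = 787b ← matches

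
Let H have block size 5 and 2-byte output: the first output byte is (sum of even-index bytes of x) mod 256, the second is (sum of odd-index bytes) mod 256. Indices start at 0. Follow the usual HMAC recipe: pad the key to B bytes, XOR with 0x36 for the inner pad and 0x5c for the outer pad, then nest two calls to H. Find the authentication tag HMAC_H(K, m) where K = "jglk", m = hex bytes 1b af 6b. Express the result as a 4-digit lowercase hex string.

f60d

Key "jglk" = 6a 67 6c 6b is 4 bytes ≤ B = 5; zero-pad to 5 bytes: K' = 6a 67 6c 6b 00.
K' ⊕ ipad = 5c 51 5a 5d 36.  K' ⊕ opad = 36 3b 30 37 5c.
Inner input = (K'⊕ipad) ∥ m = 5c 51 5a 5d 36 ∥ 1b af 6b.
Inner hash: even-index sum = 411 mod 256 = 155; odd-index sum = 308 mod 256 = 52 → 9b 34.
Outer input = (K'⊕opad) ∥ inner = 36 3b 30 37 5c ∥ 9b 34.
Outer hash (tag): even-index sum = 246 mod 256 = 246; odd-index sum = 269 mod 256 = 13 → f6 0d.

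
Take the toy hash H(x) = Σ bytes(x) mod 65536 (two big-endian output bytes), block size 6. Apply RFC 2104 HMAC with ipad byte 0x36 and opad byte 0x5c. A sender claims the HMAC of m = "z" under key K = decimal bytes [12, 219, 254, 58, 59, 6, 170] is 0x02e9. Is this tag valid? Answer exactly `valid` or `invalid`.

Key decimal bytes [12, 219, 254, 58, 59, 6, 170] = 0c db fe 3a 3b 06 aa is 7 bytes > B = 6, so hash it first: H(key) = 03 0a, then zero-pad to 6 bytes: K' = 03 0a 00 00 00 00.
K' ⊕ ipad = 35 3c 36 36 36 36; K' ⊕ opad = 5f 56 5c 5c 5c 5c.
Inner hash: sum = 53+60+54+54+54+54+122 = 451 → 01 c3.
Outer hash (recomputed tag): sum = 95+86+92+92+92+92+1+195 = 745 → 02 e9.
Recomputed tag = 02e9; claimed = 02e9 → match.

valid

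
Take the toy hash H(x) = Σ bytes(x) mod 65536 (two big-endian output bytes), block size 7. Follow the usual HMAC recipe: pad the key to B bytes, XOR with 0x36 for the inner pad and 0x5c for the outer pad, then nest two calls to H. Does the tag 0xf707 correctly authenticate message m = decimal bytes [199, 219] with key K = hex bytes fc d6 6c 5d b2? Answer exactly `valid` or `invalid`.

Key hex bytes fc d6 6c 5d b2 is 5 bytes ≤ B = 7; zero-pad to 7 bytes: K' = fc d6 6c 5d b2 00 00.
K' ⊕ ipad = ca e0 5a 6b 84 36 36; K' ⊕ opad = a0 8a 30 01 ee 5c 5c.
Inner hash: sum = 202+224+90+107+132+54+54+199+219 = 1281 → 05 01.
Outer hash (recomputed tag): sum = 160+138+48+1+238+92+92+5+1 = 775 → 03 07.
Recomputed tag = 0307; claimed = f707 → mismatch.

invalid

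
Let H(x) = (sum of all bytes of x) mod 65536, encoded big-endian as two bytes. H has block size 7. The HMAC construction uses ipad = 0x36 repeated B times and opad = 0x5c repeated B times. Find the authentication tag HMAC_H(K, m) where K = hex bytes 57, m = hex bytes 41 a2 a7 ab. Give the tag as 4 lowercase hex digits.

Key hex bytes 57 is 1 byte ≤ B = 7; zero-pad to 7 bytes: K' = 57 00 00 00 00 00 00.
K' ⊕ ipad = 61 36 36 36 36 36 36.  K' ⊕ opad = 0b 5c 5c 5c 5c 5c 5c.
Inner input = (K'⊕ipad) ∥ m = 61 36 36 36 36 36 36 ∥ 41 a2 a7 ab.
Inner hash: sum = 97+54+54+54+54+54+54+65+162+167+171 = 986 → 03 da.
Outer input = (K'⊕opad) ∥ inner = 0b 5c 5c 5c 5c 5c 5c ∥ 03 da.
Outer hash (tag): sum = 11+92+92+92+92+92+92+3+218 = 784 → 03 10.

0310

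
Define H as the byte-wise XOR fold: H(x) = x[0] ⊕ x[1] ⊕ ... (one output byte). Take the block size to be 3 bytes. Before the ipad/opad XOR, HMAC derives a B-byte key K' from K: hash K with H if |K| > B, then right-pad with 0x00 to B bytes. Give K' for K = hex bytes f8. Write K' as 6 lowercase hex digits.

Key hex bytes f8 is 1 byte ≤ B = 3; zero-pad to 3 bytes: K' = f8 00 00.

f80000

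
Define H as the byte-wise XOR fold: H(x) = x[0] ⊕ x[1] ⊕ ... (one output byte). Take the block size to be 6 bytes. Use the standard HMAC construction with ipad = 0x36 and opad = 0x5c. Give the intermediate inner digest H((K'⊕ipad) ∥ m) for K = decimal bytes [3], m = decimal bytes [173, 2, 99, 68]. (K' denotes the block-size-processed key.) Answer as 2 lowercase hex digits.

Key decimal bytes [3] = 03 is 1 byte ≤ B = 6; zero-pad to 6 bytes: K' = 03 00 00 00 00 00.
K' ⊕ ipad = 35 36 36 36 36 36.
Inner input = 35 36 36 36 36 36 ∥ ad 02 63 44.
Inner hash: XOR 35⊕36⊕36⊕36⊕36⊕36⊕ad⊕02⊕63⊕44 = 8b.

8b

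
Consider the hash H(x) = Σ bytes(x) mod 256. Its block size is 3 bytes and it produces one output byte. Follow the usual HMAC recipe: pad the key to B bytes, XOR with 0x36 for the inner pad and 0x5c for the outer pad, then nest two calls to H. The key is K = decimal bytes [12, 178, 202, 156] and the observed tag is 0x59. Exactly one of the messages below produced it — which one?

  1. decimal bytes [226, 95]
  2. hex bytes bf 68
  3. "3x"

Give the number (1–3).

3

Key decimal bytes [12, 178, 202, 156] = 0c b2 ca 9c is 4 bytes > B = 3, so hash it first: H(key) = 24, then zero-pad to 3 bytes: K' = 24 00 00.
K' ⊕ ipad = 12 36 36; K' ⊕ opad = 78 5c 5c.
m1: inner = H(12 36 36 e2 5f) = bf; tag = H(78 5c 5c bf) = ef
m2: inner = H(12 36 36 bf 68) = a5; tag = H(78 5c 5c a5) = d5
m3: inner = H(12 36 36 33 78) = 29; tag = H(78 5c 5c 29) = 59 ← matches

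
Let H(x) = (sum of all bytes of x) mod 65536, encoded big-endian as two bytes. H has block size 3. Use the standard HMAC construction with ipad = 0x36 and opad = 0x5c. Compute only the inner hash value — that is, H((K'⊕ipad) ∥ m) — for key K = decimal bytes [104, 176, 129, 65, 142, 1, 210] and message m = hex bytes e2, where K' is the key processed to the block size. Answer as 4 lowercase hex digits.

015a

Key decimal bytes [104, 176, 129, 65, 142, 1, 210] = 68 b0 81 41 8e 01 d2 is 7 bytes > B = 3, so hash it first: H(key) = 03 3b, then zero-pad to 3 bytes: K' = 03 3b 00.
K' ⊕ ipad = 35 0d 36.
Inner input = 35 0d 36 ∥ e2.
Inner hash: sum = 53+13+54+226 = 346 → 01 5a.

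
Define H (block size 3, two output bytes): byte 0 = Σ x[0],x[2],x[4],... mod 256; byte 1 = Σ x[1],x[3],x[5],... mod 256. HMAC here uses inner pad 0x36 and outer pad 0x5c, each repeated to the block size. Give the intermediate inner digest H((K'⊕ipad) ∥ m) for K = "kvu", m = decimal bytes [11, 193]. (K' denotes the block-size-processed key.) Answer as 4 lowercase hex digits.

Key "kvu" = 6b 76 75 is exactly B = 3 bytes: K' = 6b 76 75.
K' ⊕ ipad = 5d 40 43.
Inner input = 5d 40 43 ∥ 0b c1.
Inner hash: even-index sum = 353 mod 256 = 97; odd-index sum = 75 mod 256 = 75 → 61 4b.

614b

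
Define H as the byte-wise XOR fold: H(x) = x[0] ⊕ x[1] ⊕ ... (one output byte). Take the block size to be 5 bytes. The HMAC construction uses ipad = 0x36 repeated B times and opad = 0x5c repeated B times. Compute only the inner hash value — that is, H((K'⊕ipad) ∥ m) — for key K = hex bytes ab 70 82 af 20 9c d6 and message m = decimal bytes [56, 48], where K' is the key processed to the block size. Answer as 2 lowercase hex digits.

Key hex bytes ab 70 82 af 20 9c d6 is 7 bytes > B = 5, so hash it first: H(key) = 9c, then zero-pad to 5 bytes: K' = 9c 00 00 00 00.
K' ⊕ ipad = aa 36 36 36 36.
Inner input = aa 36 36 36 36 ∥ 38 30.
Inner hash: XOR aa⊕36⊕36⊕36⊕36⊕38⊕30 = a2.

a2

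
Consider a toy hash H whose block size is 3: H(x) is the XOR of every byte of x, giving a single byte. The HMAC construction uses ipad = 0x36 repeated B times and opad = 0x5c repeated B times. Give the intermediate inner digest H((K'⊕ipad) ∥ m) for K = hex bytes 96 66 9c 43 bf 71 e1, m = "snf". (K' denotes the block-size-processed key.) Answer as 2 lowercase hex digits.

4d

Key hex bytes 96 66 9c 43 bf 71 e1 is 7 bytes > B = 3, so hash it first: H(key) = 00, then zero-pad to 3 bytes: K' = 00 00 00.
K' ⊕ ipad = 36 36 36.
Inner input = 36 36 36 ∥ 73 6e 66.
Inner hash: XOR 36⊕36⊕36⊕73⊕6e⊕66 = 4d.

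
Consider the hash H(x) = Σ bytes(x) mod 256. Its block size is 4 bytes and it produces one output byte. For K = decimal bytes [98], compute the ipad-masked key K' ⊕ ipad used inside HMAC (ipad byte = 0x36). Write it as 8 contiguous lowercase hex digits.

Key decimal bytes [98] = 62 is 1 byte ≤ B = 4; zero-pad to 4 bytes: K' = 62 00 00 00.
XOR each byte with 0x36: 62⊕36=54, 00⊕36=36, 00⊕36=36, 00⊕36=36.

54363636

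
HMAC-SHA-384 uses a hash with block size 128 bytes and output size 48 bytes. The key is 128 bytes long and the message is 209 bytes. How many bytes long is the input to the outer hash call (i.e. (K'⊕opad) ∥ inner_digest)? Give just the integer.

Key is 128 ≤ 128 bytes, zero-padded: |K'| = 128.
Outer input = (K'⊕opad) ∥ H(inner) → 128 + 48 = 176 bytes.

176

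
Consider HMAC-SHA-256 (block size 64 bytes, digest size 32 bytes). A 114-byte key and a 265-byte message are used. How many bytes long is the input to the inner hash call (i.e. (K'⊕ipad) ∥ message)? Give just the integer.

Key is 114 > 64 bytes, so it is hashed to 32 bytes then zero-padded to 64: |K'| = 64.
Inner input = (K'⊕ipad) ∥ m → 64 + 265 = 329 bytes.

329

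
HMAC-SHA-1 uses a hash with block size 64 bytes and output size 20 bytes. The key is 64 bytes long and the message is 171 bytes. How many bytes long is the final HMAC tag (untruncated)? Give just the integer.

20

The tag is one SHA-1 digest: 20 bytes.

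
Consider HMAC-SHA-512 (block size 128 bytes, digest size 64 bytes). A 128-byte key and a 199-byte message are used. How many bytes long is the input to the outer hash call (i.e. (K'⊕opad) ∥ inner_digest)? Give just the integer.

192

Key is 128 ≤ 128 bytes, zero-padded: |K'| = 128.
Outer input = (K'⊕opad) ∥ H(inner) → 128 + 64 = 192 bytes.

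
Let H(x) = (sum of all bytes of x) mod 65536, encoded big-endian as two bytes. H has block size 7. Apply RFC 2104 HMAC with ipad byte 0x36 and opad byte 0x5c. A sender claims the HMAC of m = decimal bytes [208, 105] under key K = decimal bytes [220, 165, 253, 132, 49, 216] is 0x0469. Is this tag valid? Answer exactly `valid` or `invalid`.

invalid

Key decimal bytes [220, 165, 253, 132, 49, 216] = dc a5 fd 84 31 d8 is 6 bytes ≤ B = 7; zero-pad to 7 bytes: K' = dc a5 fd 84 31 d8 00.
K' ⊕ ipad = ea 93 cb b2 07 ee 36; K' ⊕ opad = 80 f9 a1 d8 6d 84 5c.
Inner hash: sum = 234+147+203+178+7+238+54+208+105 = 1374 → 05 5e.
Outer hash (recomputed tag): sum = 128+249+161+216+109+132+92+5+94 = 1186 → 04 a2.
Recomputed tag = 04a2; claimed = 0469 → mismatch.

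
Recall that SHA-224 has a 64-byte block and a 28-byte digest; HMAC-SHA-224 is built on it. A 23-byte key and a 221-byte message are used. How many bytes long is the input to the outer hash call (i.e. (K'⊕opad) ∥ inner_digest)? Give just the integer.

Key is 23 ≤ 64 bytes, zero-padded: |K'| = 64.
Outer input = (K'⊕opad) ∥ H(inner) → 64 + 28 = 92 bytes.

92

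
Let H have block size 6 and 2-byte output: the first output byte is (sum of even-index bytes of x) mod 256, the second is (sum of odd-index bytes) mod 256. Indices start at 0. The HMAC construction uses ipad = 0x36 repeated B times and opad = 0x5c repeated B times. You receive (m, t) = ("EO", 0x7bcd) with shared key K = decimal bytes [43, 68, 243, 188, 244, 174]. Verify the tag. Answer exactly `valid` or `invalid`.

invalid

Key decimal bytes [43, 68, 243, 188, 244, 174] = 2b 44 f3 bc f4 ae is exactly B = 6 bytes: K' = 2b 44 f3 bc f4 ae.
K' ⊕ ipad = 1d 72 c5 8a c2 98; K' ⊕ opad = 77 18 af e0 a8 f2.
Inner hash: even-index sum = 489 mod 256 = 233; odd-index sum = 483 mod 256 = 227 → e9 e3.
Outer hash (recomputed tag): even-index sum = 695 mod 256 = 183; odd-index sum = 717 mod 256 = 205 → b7 cd.
Recomputed tag = b7cd; claimed = 7bcd → mismatch.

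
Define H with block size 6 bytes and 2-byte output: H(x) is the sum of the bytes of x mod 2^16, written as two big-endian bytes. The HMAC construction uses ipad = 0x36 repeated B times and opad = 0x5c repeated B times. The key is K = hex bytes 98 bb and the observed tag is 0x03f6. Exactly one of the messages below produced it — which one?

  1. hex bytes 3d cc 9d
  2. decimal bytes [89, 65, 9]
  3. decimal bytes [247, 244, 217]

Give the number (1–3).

Key hex bytes 98 bb is 2 bytes ≤ B = 6; zero-pad to 6 bytes: K' = 98 bb 00 00 00 00.
K' ⊕ ipad = ae 8d 36 36 36 36; K' ⊕ opad = c4 e7 5c 5c 5c 5c.
m1: inner = H(ae 8d 36 36 36 36 3d cc 9d) = 03 b9; tag = H(c4 e7 5c 5c 5c 5c 03 b9) = 03d7
m2: inner = H(ae 8d 36 36 36 36 59 41 09) = 02 b6; tag = H(c4 e7 5c 5c 5c 5c 02 b6) = 03d3
m3: inner = H(ae 8d 36 36 36 36 f7 f4 d9) = 04 d7; tag = H(c4 e7 5c 5c 5c 5c 04 d7) = 03f6 ← matches

3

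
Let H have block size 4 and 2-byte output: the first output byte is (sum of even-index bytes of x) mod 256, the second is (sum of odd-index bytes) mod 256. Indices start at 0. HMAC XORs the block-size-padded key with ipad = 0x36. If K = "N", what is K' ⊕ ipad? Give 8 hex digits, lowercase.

Key "N" = 4e is 1 byte ≤ B = 4; zero-pad to 4 bytes: K' = 4e 00 00 00.
XOR each byte with 0x36: 4e⊕36=78, 00⊕36=36, 00⊕36=36, 00⊕36=36.

78363636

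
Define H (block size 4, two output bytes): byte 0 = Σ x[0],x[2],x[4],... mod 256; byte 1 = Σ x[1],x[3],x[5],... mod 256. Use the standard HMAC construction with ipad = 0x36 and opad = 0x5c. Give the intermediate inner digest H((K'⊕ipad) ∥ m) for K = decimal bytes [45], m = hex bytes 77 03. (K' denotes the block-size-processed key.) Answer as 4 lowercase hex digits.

Key decimal bytes [45] = 2d is 1 byte ≤ B = 4; zero-pad to 4 bytes: K' = 2d 00 00 00.
K' ⊕ ipad = 1b 36 36 36.
Inner input = 1b 36 36 36 ∥ 77 03.
Inner hash: even-index sum = 200 mod 256 = 200; odd-index sum = 111 mod 256 = 111 → c8 6f.

c86f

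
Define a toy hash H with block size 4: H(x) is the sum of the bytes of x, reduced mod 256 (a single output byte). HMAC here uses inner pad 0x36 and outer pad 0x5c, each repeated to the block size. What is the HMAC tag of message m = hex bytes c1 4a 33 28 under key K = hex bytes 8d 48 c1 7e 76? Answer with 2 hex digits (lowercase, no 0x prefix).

Key hex bytes 8d 48 c1 7e 76 is 5 bytes > B = 4, so hash it first: H(key) = 8a, then zero-pad to 4 bytes: K' = 8a 00 00 00.
K' ⊕ ipad = bc 36 36 36.  K' ⊕ opad = d6 5c 5c 5c.
Inner input = (K'⊕ipad) ∥ m = bc 36 36 36 ∥ c1 4a 33 28.
Inner hash: sum = 188+54+54+54+193+74+51+40 = 708; mod 256 = 196 → c4.
Outer input = (K'⊕opad) ∥ inner = d6 5c 5c 5c ∥ c4.
Outer hash (tag): sum = 214+92+92+92+196 = 686; mod 256 = 174 → ae.

ae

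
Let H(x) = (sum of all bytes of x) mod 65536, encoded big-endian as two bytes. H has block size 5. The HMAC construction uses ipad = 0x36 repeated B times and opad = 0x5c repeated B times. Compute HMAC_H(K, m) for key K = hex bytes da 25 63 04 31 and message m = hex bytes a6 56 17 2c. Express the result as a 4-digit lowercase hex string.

Key hex bytes da 25 63 04 31 is exactly B = 5 bytes: K' = da 25 63 04 31.
K' ⊕ ipad = ec 13 55 32 07.  K' ⊕ opad = 86 79 3f 58 6d.
Inner input = (K'⊕ipad) ∥ m = ec 13 55 32 07 ∥ a6 56 17 2c.
Inner hash: sum = 236+19+85+50+7+166+86+23+44 = 716 → 02 cc.
Outer input = (K'⊕opad) ∥ inner = 86 79 3f 58 6d ∥ 02 cc.
Outer hash (tag): sum = 134+121+63+88+109+2+204 = 721 → 02 d1.

02d1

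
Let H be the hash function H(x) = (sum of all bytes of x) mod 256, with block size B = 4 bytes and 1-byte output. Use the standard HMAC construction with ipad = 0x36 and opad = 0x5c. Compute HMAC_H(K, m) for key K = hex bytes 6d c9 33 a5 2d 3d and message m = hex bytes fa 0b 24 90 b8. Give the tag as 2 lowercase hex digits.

Key hex bytes 6d c9 33 a5 2d 3d is 6 bytes > B = 4, so hash it first: H(key) = 78, then zero-pad to 4 bytes: K' = 78 00 00 00.
K' ⊕ ipad = 4e 36 36 36.  K' ⊕ opad = 24 5c 5c 5c.
Inner input = (K'⊕ipad) ∥ m = 4e 36 36 36 ∥ fa 0b 24 90 b8.
Inner hash: sum = 78+54+54+54+250+11+36+144+184 = 865; mod 256 = 97 → 61.
Outer input = (K'⊕opad) ∥ inner = 24 5c 5c 5c ∥ 61.
Outer hash (tag): sum = 36+92+92+92+97 = 409; mod 256 = 153 → 99.

99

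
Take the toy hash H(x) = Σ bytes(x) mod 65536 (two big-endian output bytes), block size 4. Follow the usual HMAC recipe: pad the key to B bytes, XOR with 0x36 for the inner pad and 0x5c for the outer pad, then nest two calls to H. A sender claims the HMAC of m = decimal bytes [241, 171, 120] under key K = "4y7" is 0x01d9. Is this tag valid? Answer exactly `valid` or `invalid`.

invalid

Key "4y7" = 34 79 37 is 3 bytes ≤ B = 4; zero-pad to 4 bytes: K' = 34 79 37 00.
K' ⊕ ipad = 02 4f 01 36; K' ⊕ opad = 68 25 6b 5c.
Inner hash: sum = 2+79+1+54+241+171+120 = 668 → 02 9c.
Outer hash (recomputed tag): sum = 104+37+107+92+2+156 = 498 → 01 f2.
Recomputed tag = 01f2; claimed = 01d9 → mismatch.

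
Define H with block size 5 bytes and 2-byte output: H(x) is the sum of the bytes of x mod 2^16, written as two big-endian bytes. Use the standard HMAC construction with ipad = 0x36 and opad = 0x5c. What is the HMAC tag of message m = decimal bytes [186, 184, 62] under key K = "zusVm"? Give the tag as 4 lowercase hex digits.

00fb

Key "zusVm" = 7a 75 73 56 6d is exactly B = 5 bytes: K' = 7a 75 73 56 6d.
K' ⊕ ipad = 4c 43 45 60 5b.  K' ⊕ opad = 26 29 2f 0a 31.
Inner input = (K'⊕ipad) ∥ m = 4c 43 45 60 5b ∥ ba b8 3e.
Inner hash: sum = 76+67+69+96+91+186+184+62 = 831 → 03 3f.
Outer input = (K'⊕opad) ∥ inner = 26 29 2f 0a 31 ∥ 03 3f.
Outer hash (tag): sum = 38+41+47+10+49+3+63 = 251 → 00 fb.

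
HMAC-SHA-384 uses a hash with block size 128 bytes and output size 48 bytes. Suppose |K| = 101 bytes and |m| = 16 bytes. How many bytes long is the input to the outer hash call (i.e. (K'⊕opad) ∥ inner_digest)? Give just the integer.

176

Key is 101 ≤ 128 bytes, zero-padded: |K'| = 128.
Outer input = (K'⊕opad) ∥ H(inner) → 128 + 48 = 176 bytes.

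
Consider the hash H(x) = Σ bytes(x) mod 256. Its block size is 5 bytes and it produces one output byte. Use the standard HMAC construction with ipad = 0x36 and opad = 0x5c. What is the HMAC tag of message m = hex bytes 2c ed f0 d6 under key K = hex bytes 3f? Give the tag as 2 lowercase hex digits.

93

Key hex bytes 3f is 1 byte ≤ B = 5; zero-pad to 5 bytes: K' = 3f 00 00 00 00.
K' ⊕ ipad = 09 36 36 36 36.  K' ⊕ opad = 63 5c 5c 5c 5c.
Inner input = (K'⊕ipad) ∥ m = 09 36 36 36 36 ∥ 2c ed f0 d6.
Inner hash: sum = 9+54+54+54+54+44+237+240+214 = 960; mod 256 = 192 → c0.
Outer input = (K'⊕opad) ∥ inner = 63 5c 5c 5c 5c ∥ c0.
Outer hash (tag): sum = 99+92+92+92+92+192 = 659; mod 256 = 147 → 93.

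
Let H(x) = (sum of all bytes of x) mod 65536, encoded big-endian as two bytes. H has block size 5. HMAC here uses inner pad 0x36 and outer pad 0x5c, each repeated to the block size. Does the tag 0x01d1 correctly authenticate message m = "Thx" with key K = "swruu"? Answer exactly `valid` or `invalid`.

Key "swruu" = 73 77 72 75 75 is exactly B = 5 bytes: K' = 73 77 72 75 75.
K' ⊕ ipad = 45 41 44 43 43; K' ⊕ opad = 2f 2b 2e 29 29.
Inner hash: sum = 69+65+68+67+67+84+104+120 = 644 → 02 84.
Outer hash (recomputed tag): sum = 47+43+46+41+41+2+132 = 352 → 01 60.
Recomputed tag = 0160; claimed = 01d1 → mismatch.

invalid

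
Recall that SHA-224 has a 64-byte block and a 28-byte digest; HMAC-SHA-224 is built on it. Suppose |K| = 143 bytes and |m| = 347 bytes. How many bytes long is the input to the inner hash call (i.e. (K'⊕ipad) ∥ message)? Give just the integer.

Key is 143 > 64 bytes, so it is hashed to 28 bytes then zero-padded to 64: |K'| = 64.
Inner input = (K'⊕ipad) ∥ m → 64 + 347 = 411 bytes.

411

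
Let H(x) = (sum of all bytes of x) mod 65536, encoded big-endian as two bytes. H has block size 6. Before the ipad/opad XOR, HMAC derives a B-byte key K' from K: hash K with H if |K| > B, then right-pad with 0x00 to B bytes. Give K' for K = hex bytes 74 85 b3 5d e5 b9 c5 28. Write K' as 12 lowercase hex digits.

|K| = 8 > B = 6, so first hash the key.
H(K): sum = 116+133+179+93+229+185+197+40 = 1172 → 04 94.
Zero-pad H(K) = 04 94 to 6 bytes: K' = 04 94 00 00 00 00.

049400000000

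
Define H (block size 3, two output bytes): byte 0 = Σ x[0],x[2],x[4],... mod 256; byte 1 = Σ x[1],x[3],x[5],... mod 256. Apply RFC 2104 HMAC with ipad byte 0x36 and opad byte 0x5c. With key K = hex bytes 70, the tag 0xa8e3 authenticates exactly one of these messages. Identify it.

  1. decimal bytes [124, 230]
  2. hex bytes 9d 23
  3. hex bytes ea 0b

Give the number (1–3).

3

Key hex bytes 70 is 1 byte ≤ B = 3; zero-pad to 3 bytes: K' = 70 00 00.
K' ⊕ ipad = 46 36 36; K' ⊕ opad = 2c 5c 5c.
m1: inner = H(46 36 36 7c e6) = 62 b2; tag = H(2c 5c 5c 62 b2) = 3abe
m2: inner = H(46 36 36 9d 23) = 9f d3; tag = H(2c 5c 5c 9f d3) = 5bfb
m3: inner = H(46 36 36 ea 0b) = 87 20; tag = H(2c 5c 5c 87 20) = a8e3 ← matches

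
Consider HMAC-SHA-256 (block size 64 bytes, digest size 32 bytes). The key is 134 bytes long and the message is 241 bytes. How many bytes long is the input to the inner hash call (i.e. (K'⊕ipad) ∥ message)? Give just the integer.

305

Key is 134 > 64 bytes, so it is hashed to 32 bytes then zero-padded to 64: |K'| = 64.
Inner input = (K'⊕ipad) ∥ m → 64 + 241 = 305 bytes.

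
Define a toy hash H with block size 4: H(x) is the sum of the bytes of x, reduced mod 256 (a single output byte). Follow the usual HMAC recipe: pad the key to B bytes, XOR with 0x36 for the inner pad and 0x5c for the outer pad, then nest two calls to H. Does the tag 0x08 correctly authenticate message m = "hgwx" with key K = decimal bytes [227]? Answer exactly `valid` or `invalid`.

valid

Key decimal bytes [227] = e3 is 1 byte ≤ B = 4; zero-pad to 4 bytes: K' = e3 00 00 00.
K' ⊕ ipad = d5 36 36 36; K' ⊕ opad = bf 5c 5c 5c.
Inner hash: sum = 213+54+54+54+104+103+119+120 = 821; mod 256 = 53 → 35.
Outer hash (recomputed tag): sum = 191+92+92+92+53 = 520; mod 256 = 8 → 08.
Recomputed tag = 08; claimed = 08 → match.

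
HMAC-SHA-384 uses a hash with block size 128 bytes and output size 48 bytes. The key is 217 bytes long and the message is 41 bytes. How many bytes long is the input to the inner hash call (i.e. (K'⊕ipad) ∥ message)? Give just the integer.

169

Key is 217 > 128 bytes, so it is hashed to 48 bytes then zero-padded to 128: |K'| = 128.
Inner input = (K'⊕ipad) ∥ m → 128 + 41 = 169 bytes.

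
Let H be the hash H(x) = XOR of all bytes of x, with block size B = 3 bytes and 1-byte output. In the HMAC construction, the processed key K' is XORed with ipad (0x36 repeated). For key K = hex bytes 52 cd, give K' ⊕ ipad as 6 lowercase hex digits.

Key hex bytes 52 cd is 2 bytes ≤ B = 3; zero-pad to 3 bytes: K' = 52 cd 00.
XOR each byte with 0x36: 52⊕36=64, cd⊕36=fb, 00⊕36=36.

64fb36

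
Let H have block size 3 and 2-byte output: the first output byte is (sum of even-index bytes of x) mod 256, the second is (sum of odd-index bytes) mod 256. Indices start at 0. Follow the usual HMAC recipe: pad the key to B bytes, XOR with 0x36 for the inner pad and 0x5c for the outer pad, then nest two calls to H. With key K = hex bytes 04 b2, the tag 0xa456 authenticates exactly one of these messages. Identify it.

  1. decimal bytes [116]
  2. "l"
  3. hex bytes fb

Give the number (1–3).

Key hex bytes 04 b2 is 2 bytes ≤ B = 3; zero-pad to 3 bytes: K' = 04 b2 00.
K' ⊕ ipad = 32 84 36; K' ⊕ opad = 58 ee 5c.
m1: inner = H(32 84 36 74) = 68 f8; tag = H(58 ee 5c 68 f8) = ac56
m2: inner = H(32 84 36 6c) = 68 f0; tag = H(58 ee 5c 68 f0) = a456 ← matches
m3: inner = H(32 84 36 fb) = 68 7f; tag = H(58 ee 5c 68 7f) = 3356

2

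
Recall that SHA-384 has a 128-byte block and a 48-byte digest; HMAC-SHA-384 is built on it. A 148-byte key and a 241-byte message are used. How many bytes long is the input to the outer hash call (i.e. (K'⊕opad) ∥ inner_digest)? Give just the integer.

Key is 148 > 128 bytes, so it is hashed to 48 bytes then zero-padded to 128: |K'| = 128.
Outer input = (K'⊕opad) ∥ H(inner) → 128 + 48 = 176 bytes.

176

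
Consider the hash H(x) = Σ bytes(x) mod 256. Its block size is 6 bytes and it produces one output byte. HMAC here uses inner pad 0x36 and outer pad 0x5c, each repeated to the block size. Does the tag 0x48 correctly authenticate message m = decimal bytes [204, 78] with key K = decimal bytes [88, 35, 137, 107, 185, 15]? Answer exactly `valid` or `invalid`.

valid

Key decimal bytes [88, 35, 137, 107, 185, 15] = 58 23 89 6b b9 0f is exactly B = 6 bytes: K' = 58 23 89 6b b9 0f.
K' ⊕ ipad = 6e 15 bf 5d 8f 39; K' ⊕ opad = 04 7f d5 37 e5 53.
Inner hash: sum = 110+21+191+93+143+57+204+78 = 897; mod 256 = 129 → 81.
Outer hash (recomputed tag): sum = 4+127+213+55+229+83+129 = 840; mod 256 = 72 → 48.
Recomputed tag = 48; claimed = 48 → match.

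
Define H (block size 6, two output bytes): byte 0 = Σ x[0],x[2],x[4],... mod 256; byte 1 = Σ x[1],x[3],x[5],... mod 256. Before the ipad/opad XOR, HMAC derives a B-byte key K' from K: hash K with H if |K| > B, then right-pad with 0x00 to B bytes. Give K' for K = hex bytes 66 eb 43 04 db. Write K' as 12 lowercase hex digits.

66eb4304db00

Key hex bytes 66 eb 43 04 db is 5 bytes ≤ B = 6; zero-pad to 6 bytes: K' = 66 eb 43 04 db 00.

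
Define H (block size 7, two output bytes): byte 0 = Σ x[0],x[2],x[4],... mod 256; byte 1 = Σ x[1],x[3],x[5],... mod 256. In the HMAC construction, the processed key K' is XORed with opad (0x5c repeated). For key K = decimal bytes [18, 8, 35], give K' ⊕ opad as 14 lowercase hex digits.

Key decimal bytes [18, 8, 35] = 12 08 23 is 3 bytes ≤ B = 7; zero-pad to 7 bytes: K' = 12 08 23 00 00 00 00.
XOR each byte with 0x5c: 12⊕5c=4e, 08⊕5c=54, 23⊕5c=7f, 00⊕5c=5c, 00⊕5c=5c, 00⊕5c=5c, 00⊕5c=5c.

4e547f5c5c5c5c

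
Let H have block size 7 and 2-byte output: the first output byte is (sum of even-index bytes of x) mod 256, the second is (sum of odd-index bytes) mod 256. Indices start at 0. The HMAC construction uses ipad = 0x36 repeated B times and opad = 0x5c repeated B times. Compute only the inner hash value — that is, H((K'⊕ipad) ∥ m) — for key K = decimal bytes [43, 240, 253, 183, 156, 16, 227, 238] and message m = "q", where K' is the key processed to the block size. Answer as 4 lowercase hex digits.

Key decimal bytes [43, 240, 253, 183, 156, 16, 227, 238] = 2b f0 fd b7 9c 10 e3 ee is 8 bytes > B = 7, so hash it first: H(key) = a7 a5, then zero-pad to 7 bytes: K' = a7 a5 00 00 00 00 00.
K' ⊕ ipad = 91 93 36 36 36 36 36.
Inner input = 91 93 36 36 36 36 36 ∥ 71.
Inner hash: even-index sum = 307 mod 256 = 51; odd-index sum = 368 mod 256 = 112 → 33 70.

3370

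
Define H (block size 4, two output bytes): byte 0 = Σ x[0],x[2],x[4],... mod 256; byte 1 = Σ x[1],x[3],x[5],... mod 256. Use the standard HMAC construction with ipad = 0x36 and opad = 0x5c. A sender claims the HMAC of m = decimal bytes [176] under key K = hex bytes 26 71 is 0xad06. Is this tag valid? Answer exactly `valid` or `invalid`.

invalid

Key hex bytes 26 71 is 2 bytes ≤ B = 4; zero-pad to 4 bytes: K' = 26 71 00 00.
K' ⊕ ipad = 10 47 36 36; K' ⊕ opad = 7a 2d 5c 5c.
Inner hash: even-index sum = 246 mod 256 = 246; odd-index sum = 125 mod 256 = 125 → f6 7d.
Outer hash (recomputed tag): even-index sum = 460 mod 256 = 204; odd-index sum = 262 mod 256 = 6 → cc 06.
Recomputed tag = cc06; claimed = ad06 → mismatch.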